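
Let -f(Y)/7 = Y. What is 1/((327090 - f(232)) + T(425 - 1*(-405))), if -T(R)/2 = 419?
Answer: 1/327876 ≈ 3.0499e-6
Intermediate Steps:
f(Y) = -7*Y
T(R) = -838 (T(R) = -2*419 = -838)
1/((327090 - f(232)) + T(425 - 1*(-405))) = 1/((327090 - (-7)*232) - 838) = 1/((327090 - 1*(-1624)) - 838) = 1/((327090 + 1624) - 838) = 1/(328714 - 838) = 1/327876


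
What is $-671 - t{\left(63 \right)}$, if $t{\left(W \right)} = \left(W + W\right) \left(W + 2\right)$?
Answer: $-8861$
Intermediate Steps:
$t{\left(W \right)} = 2 W \left(2 + W\right)$
$-671 - t{\left(63 \right)} = -671 - 2 \cdot 63 \left(2 + 63\right) = -671 - 2 \cdot 63 \cdot 65 = -671 - 8190 = -8861$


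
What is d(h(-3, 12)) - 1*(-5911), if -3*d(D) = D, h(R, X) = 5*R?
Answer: 5916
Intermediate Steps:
d(D) = -D/3
d(h(-3, 12)) - 1*(-5911) = -5*(-3)/3 - 1*(-5911) = -⅓*(-15) + 5911 = 5 + 5911 = 5916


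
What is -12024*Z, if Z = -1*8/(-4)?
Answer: -24048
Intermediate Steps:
Z = 2 (Z = -8*(-¼) = 2)
-12024*Z = -12024*2 = -24048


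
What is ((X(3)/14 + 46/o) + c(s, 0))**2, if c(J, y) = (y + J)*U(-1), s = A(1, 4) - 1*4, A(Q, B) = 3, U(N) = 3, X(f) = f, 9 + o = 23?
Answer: 1/4 ≈ 0.25000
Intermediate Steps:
o = 14 (o = -9 + 23 = 14)
s = -1 (s = 3 - 1*4 = 3 - 4 = -1)
c(J, y) = 3*J + 3*y (c(J, y) = (y + J)*3 = (J + y)*3 = 3*J + 3*y)
((X(3)/14 + 46/o) + c(s, 0))**2 = ((3/14 + 46/14) + (3*(-1) + 3*0))**2 = ((3*(1/14) + 46*(1/14)) + (-3 + 0))**2 = ((3/14 + 23/7) - 3)**2 = (7/2 - 3)**2 = (1/2)**2 = 1/4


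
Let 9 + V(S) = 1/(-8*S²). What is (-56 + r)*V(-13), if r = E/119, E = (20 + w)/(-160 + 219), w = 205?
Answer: 367832363/730184 ≈ 503.75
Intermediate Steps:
V(S) = -9 - 1/(8*S²) (V(S) = -9 + 1/(-8*S²) = -9 - 1/(8*S²))
E = 225/59 (E = (20 + 205)/(-160 + 219) = 225/59 ≈ 3.8136)
r = 225/7021 (r = (225/59)/119 = (225/59)*(1/119) = 225/7021 ≈ 0.032047)
(-56 + r)*V(-13) = (-56 + 225/7021)*(-9 - ⅛/(-13)²) = -392951*(-9 - ⅛*1/169)/7021 = -392951*(-9 - 1/1352)/7021 = -392951/7021*(-12169/1352) = 367832363/730184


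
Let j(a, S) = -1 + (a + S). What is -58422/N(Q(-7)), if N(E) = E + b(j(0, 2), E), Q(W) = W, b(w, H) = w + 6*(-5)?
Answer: 9737/6 ≈ 1622.8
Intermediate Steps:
j(a, S) = -1 + S + a (j(a, S) = -1 + (S + a) = -1 + S + a)
b(w, H) = -30 + w (b(w, H) = w - 30 = -30 + w)
N(E) = -29 + E (N(E) = E + (-30 + (-1 + 2 + 0)) = E + (-30 + 1) = E - 29 = -29 + E)
-58422/N(Q(-7)) = -58422/(-29 - 7) = -58422/(-36) = -58422*(-1/36) = 9737/6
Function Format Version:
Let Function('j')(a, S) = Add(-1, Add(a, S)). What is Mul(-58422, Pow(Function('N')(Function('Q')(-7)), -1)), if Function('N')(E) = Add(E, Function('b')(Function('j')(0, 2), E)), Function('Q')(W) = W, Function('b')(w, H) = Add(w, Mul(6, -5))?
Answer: Rational(9737, 6) ≈ 1622.8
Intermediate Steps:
Function('j')(a, S) = Add(-1, S, a) (Function('j')(a, S) = Add(-1, Add(S, a)) = Add(-1, S, a))
Function('b')(w, H) = Add(-30, w) (Function('b')(w, H) = Add(w, -30) = Add(-30, w))
Function('N')(E) = Add(-29, E) (Function('N')(E) = Add(E, Add(-30, Add(-1, 2, 0))) = Add(E, Add(-30, 1)) = Add(E, -29) = Add(-29, E))
Mul(-58422, Pow(Function('N')(Function('Q')(-7)), -1)) = Mul(-58422, Pow(Add(-29, -7), -1)) = Mul(-58422, Pow(-36, -1)) = Mul(-58422, Rational(-1, 36)) = Rational(9737, 6)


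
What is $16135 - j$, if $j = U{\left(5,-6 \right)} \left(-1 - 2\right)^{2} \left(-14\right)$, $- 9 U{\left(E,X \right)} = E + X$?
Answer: $16149$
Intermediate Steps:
$U{\left(E,X \right)} = - \frac{E}{9} - \frac{X}{9}$ ($U{\left(E,X \right)} = - \frac{E + X}{9} = - \frac{E}{9} - \frac{X}{9}$)
$j = -14$ ($j = \left(\left(- \frac{1}{9}\right) 5 - - \frac{2}{3}\right) \left(-1 - 2\right)^{2} \left(-14\right) = \left(- \frac{5}{9} + \frac{2}{3}\right) \left(-3\right)^{2} \left(-14\right) = \frac{1}{9} \cdot 9 \left(-14\right) = 1 \left(-14\right) = -14$)
$16135 - j = 16135 - -14 = 16135 + 14 = 16149$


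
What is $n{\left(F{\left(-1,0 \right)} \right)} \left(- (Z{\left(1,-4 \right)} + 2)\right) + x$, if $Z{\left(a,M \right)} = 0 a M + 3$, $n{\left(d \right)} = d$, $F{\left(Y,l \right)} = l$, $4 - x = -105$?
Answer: $109$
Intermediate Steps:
$x = 109$ ($x = 4 - -105 = 4 + 105 = 109$)
$Z{\left(a,M \right)} = 3$ ($Z{\left(a,M \right)} = 0 M + 3 = 0 + 3 = 3$)
$n{\left(F{\left(-1,0 \right)} \right)} \left(- (Z{\left(1,-4 \right)} + 2)\right) + x = 0 \left(- (3 + 2)\right) + 109 = 0 \left(\left(-1\right) 5\right) + 109 = 0 \left(-5\right) + 109 = 0 + 109 = 109$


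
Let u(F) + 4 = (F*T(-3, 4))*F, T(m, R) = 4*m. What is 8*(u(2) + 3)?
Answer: -392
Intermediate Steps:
u(F) = -4 - 12*F**2 (u(F) = -4 + (F*(4*(-3)))*F = -4 + (F*(-12))*F = -4 + (-12*F)*F = -4 - 12*F**2)
8*(u(2) + 3) = 8*((-4 - 12*2**2) + 3) = 8*((-4 - 12*4) + 3) = 8*((-4 - 48) + 3) = 8*(-52 + 3) = 8*(-49) = -392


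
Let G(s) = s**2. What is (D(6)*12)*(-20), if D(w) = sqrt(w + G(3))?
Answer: -240*sqrt(15) ≈ -929.52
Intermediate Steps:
D(w) = sqrt(9 + w) (D(w) = sqrt(w + 3**2) = sqrt(w + 9) = sqrt(9 + w))
(D(6)*12)*(-20) = (sqrt(9 + 6)*12)*(-20) = (sqrt(15)*12)*(-20) = (12*sqrt(15))*(-20) = -240*sqrt(15)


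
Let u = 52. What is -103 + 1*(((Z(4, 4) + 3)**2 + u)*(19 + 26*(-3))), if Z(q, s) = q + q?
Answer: -10310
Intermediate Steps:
Z(q, s) = 2*q
-103 + 1*(((Z(4, 4) + 3)**2 + u)*(19 + 26*(-3))) = -103 + 1*(((2*4 + 3)**2 + 52)*(19 + 26*(-3))) = -103 + 1*(((8 + 3)**2 + 52)*(19 - 78)) = -103 + 1*((11**2 + 52)*(-59)) = -103 + 1*((121 + 52)*(-59)) = -103 + 1*(173*(-59)) = -103 + 1*(-10207) = -103 - 10207 = -10310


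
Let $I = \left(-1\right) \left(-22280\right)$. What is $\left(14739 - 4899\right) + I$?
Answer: $32120$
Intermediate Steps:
$I = 22280$
$\left(14739 - 4899\right) + I = \left(14739 - 4899\right) + 22280 = 9840 + 22280 = 32120$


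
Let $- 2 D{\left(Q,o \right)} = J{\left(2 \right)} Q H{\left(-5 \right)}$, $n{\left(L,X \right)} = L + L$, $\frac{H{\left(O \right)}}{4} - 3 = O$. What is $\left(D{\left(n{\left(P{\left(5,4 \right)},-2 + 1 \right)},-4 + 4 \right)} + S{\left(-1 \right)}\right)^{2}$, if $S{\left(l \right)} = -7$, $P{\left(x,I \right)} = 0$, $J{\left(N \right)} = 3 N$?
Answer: $49$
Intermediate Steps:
$H{\left(O \right)} = 12 + 4 O$
$n{\left(L,X \right)} = 2 L$
$D{\left(Q,o \right)} = 24 Q$ ($D{\left(Q,o \right)} = - \frac{3 \cdot 2 Q \left(12 + 4 \left(-5\right)\right)}{2} = - \frac{6 Q \left(12 - 20\right)}{2} = - \frac{6 Q \left(-8\right)}{2} = - \frac{\left(-48\right) Q}{2} = 24 Q$)
$\left(D{\left(n{\left(P{\left(5,4 \right)},-2 + 1 \right)},-4 + 4 \right)} + S{\left(-1 \right)}\right)^{2} = \left(24 \cdot 2 \cdot 0 - 7\right)^{2} = \left(24 \cdot 0 - 7\right)^{2} = \left(0 - 7\right)^{2} = \left(-7\right)^{2} = 49$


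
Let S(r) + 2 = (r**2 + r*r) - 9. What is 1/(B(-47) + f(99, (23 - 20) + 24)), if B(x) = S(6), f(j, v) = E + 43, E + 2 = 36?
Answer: 1/138 ≈ 0.0072464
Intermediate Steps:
E = 34 (E = -2 + 36 = 34)
f(j, v) = 77 (f(j, v) = 34 + 43 = 77)
S(r) = -11 + 2*r**2 (S(r) = -2 + ((r**2 + r*r) - 9) = -2 + ((r**2 + r**2) - 9) = -2 + (2*r**2 - 9) = -2 + (-9 + 2*r**2) = -11 + 2*r**2)
B(x) = 61 (B(x) = -11 + 2*6**2 = -11 + 2*36 = -11 + 72 = 61)
1/(B(-47) + f(99, (23 - 20) + 24)) = 1/(61 + 77) = 1/138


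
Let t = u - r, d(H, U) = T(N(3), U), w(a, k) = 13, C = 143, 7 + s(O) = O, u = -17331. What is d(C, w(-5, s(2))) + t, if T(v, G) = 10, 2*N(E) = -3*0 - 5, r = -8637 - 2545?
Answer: -6139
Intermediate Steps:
s(O) = -7 + O
r = -11182
N(E) = -5/2 (N(E) = (-3*0 - 5)/2 = (0 - 5)/2 = (1/2)*(-5) = -5/2)
d(H, U) = 10
t = -6149 (t = -17331 - 1*(-11182) = -17331 + 11182 = -6149)
d(C, w(-5, s(2))) + t = 10 - 6149 = -6139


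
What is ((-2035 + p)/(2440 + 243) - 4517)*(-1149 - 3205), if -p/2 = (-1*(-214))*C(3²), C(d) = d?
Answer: 52792241292/2683 ≈ 1.9677e+7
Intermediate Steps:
p = -3852 (p = -2*(-1*(-214))*3² = -428*9 = -2*1926 = -3852)
((-2035 + p)/(2440 + 243) - 4517)*(-1149 - 3205) = ((-2035 - 3852)/(2440 + 243) - 4517)*(-1149 - 3205) = (-5887/2683 - 4517)*(-4354) = -12124998/2683*(-4354) = 52792241292/2683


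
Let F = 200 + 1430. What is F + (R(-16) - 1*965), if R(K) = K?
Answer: 649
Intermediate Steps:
F = 1630
F + (R(-16) - 1*965) = 1630 + (-16 - 1*965) = 1630 + (-16 - 965) = 1630 - 981 = 649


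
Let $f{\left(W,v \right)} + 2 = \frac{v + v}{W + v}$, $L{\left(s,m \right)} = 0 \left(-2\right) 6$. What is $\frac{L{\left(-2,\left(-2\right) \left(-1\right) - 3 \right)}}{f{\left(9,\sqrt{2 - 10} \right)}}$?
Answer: $0$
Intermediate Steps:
$L{\left(s,m \right)} = 0$ ($L{\left(s,m \right)} = 0 \cdot 6 = 0$)
$f{\left(W,v \right)} = -2 + \frac{2 v}{W + v}$ ($f{\left(W,v \right)} = -2 + \frac{v + v}{W + v} = -2 + \frac{2 v}{W + v}$)
$\frac{L{\left(-2,\left(-2\right) \left(-1\right) - 3 \right)}}{f{\left(9,\sqrt{2 - 10} \right)}} = \frac{0}{\left(-2\right) 9 \frac{1}{9 + \sqrt{2 - 10}}} = \frac{0}{\left(-2\right) 9 \frac{1}{9 + \sqrt{-8}}} = \frac{0}{\left(-2\right) 9 \frac{1}{9 + 2 i \sqrt{2}}} = \frac{0}{\left(-18\right) \frac{1}{9 + 2 i \sqrt{2}}} = 0 \left(- \frac{1}{2} - \frac{i \sqrt{2}}{9}\right) = 0$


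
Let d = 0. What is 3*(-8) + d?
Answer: -24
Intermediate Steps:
3*(-8) + d = 3*(-8) + 0 = -24 + 0 = -24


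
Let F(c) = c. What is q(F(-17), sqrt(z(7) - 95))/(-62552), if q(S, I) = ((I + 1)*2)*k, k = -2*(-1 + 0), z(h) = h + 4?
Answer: -1/15638 - I*sqrt(21)/7819 ≈ -6.3947e-5 - 0.00058608*I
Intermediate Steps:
z(h) = 4 + h
k = 2 (k = -2*(-1) = 2)
q(S, I) = 4 + 4*I (q(S, I) = ((I + 1)*2)*2 = ((1 + I)*2)*2 = (2 + 2*I)*2 = 4 + 4*I)
q(F(-17), sqrt(z(7) - 95))/(-62552) = (4 + 4*sqrt((4 + 7) - 95))/(-62552) = (4 + 4*sqrt(11 - 95))*(-1/62552) = (4 + 4*sqrt(-84))*(-1/62552) = (4 + 4*(2*I*sqrt(21)))*(-1/62552) = (4 + 8*I*sqrt(21))*(-1/62552) = -1/15638 - I*sqrt(21)/7819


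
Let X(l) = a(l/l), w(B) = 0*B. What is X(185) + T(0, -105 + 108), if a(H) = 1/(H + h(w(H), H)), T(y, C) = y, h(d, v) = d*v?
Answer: 1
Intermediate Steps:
w(B) = 0
a(H) = 1/H (a(H) = 1/(H + 0*H) = 1/(H + 0) = 1/H)
X(l) = 1 (X(l) = 1/(l/l) = 1/1 = 1)
X(185) + T(0, -105 + 108) = 1 + 0 = 1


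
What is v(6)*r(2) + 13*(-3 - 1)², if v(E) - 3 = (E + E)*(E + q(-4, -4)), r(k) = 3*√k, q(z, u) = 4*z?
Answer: 208 - 351*√2 ≈ -288.39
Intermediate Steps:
v(E) = 3 + 2*E*(-16 + E) (v(E) = 3 + (E + E)*(E + 4*(-4)) = 3 + (2*E)*(E - 16) = 3 + (2*E)*(-16 + E) = 3 + 2*E*(-16 + E))
v(6)*r(2) + 13*(-3 - 1)² = (3 - 32*6 + 2*6²)*(3*√2) + 13*(-3 - 1)² = (3 - 192 + 2*36)*(3*√2) + 13*(-4)² = (3 - 192 + 72)*(3*√2) + 13*16 = -351*√2 + 208 = 208 - 351*√2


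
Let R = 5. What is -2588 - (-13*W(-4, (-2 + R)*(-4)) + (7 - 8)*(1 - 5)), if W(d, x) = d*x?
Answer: -1968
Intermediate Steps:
-2588 - (-13*W(-4, (-2 + R)*(-4)) + (7 - 8)*(1 - 5)) = -2588 - (-(-52)*(-2 + 5)*(-4) + (7 - 8)*(1 - 5)) = -2588 - (-(-52)*3*(-4) - 1*(-4)) = -2588 - (-(-52)*(-12) + 4) = -2588 - (-13*48 + 4) = -2588 - (-624 + 4) = -2588 - 1*(-620) = -2588 + 620 = -1968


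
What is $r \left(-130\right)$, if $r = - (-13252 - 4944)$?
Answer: $-2365480$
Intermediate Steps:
$r = 18196$ ($r = - (-13252 - 4944) = \left(-1\right) \left(-18196\right) = 18196$)
$r \left(-130\right) = 18196 \left(-130\right) = -2365480$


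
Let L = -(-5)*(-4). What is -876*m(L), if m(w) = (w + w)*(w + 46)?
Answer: 911040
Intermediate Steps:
L = -20 (L = -1*20 = -20)
m(w) = 2*w*(46 + w) (m(w) = (2*w)*(46 + w) = 2*w*(46 + w))
-876*m(L) = -1752*(-20)*(46 - 20) = -1752*(-20)*26 = -876*(-1040) = 911040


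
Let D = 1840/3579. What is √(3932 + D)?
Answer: 2*√12593130243/3579 ≈ 62.710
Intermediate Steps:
D = 1840/3579 (D = 1840*(1/3579) = 1840/3579 ≈ 0.51411)
√(3932 + D) = √(3932 + 1840/3579) = √(14074468/3579) = 2*√12593130243/3579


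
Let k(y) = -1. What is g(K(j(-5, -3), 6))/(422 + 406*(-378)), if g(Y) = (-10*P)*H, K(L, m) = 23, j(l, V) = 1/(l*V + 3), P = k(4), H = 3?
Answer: -15/76523 ≈ -0.00019602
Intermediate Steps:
P = -1
j(l, V) = 1/(3 + V*l) (j(l, V) = 1/(V*l + 3) = 1/(3 + V*l))
g(Y) = 30 (g(Y) = -10*(-1)*3 = 10*3 = 30)
g(K(j(-5, -3), 6))/(422 + 406*(-378)) = 30/(422 + 406*(-378)) = 30/(422 - 153468) = 30/(-153046) = 30*(-1/153046) = -15/76523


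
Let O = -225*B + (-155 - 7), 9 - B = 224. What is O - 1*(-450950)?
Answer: 499163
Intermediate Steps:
B = -215 (B = 9 - 1*224 = 9 - 224 = -215)
O = 48213 (O = -225*(-215) + (-155 - 7) = 48375 - 162 = 48213)
O - 1*(-450950) = 48213 - 1*(-450950) = 48213 + 450950 = 499163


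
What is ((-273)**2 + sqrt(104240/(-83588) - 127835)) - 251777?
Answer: -177248 + I*sqrt(55824121567335)/20897 ≈ -1.7725e+5 + 357.54*I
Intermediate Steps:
((-273)**2 + sqrt(104240/(-83588) - 127835)) - 251777 = (74529 + sqrt(104240*(-1/83588) - 127835)) - 251777 = (74529 + sqrt(-26060/20897 - 127835)) - 251777 = (74529 + sqrt(-2671394055/20897)) - 251777 = (74529 + I*sqrt(55824121567335)/20897) - 251777 = -177248 + I*sqrt(55824121567335)/20897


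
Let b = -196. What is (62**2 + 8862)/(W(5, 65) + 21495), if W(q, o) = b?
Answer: 12706/21299 ≈ 0.59655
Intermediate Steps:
W(q, o) = -196
(62**2 + 8862)/(W(5, 65) + 21495) = (62**2 + 8862)/(-196 + 21495) = (3844 + 8862)/21299 = 12706*(1/21299) = 12706/21299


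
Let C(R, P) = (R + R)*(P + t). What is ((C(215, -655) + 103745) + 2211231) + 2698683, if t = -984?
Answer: 4308889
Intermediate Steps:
C(R, P) = 2*R*(-984 + P) (C(R, P) = (R + R)*(P - 984) = (2*R)*(-984 + P) = 2*R*(-984 + P))
((C(215, -655) + 103745) + 2211231) + 2698683 = ((2*215*(-984 - 655) + 103745) + 2211231) + 2698683 = ((2*215*(-1639) + 103745) + 2211231) + 2698683 = ((-704770 + 103745) + 2211231) + 2698683 = (-601025 + 2211231) + 2698683 = 1610206 + 2698683 = 4308889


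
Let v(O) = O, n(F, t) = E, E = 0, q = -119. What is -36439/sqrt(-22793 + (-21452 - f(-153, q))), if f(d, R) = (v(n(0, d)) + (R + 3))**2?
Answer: 36439*I*sqrt(57701)/57701 ≈ 151.7*I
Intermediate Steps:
n(F, t) = 0
f(d, R) = (3 + R)**2 (f(d, R) = (0 + (R + 3))**2 = (0 + (3 + R))**2 = (3 + R)**2)
-36439/sqrt(-22793 + (-21452 - f(-153, q))) = -36439/sqrt(-22793 + (-21452 - (3 - 119)**2)) = -36439/sqrt(-22793 + (-21452 - 1*(-116)**2)) = -36439/sqrt(-22793 + (-21452 - 1*13456)) = -36439/sqrt(-22793 + (-21452 - 13456)) = -36439/sqrt(-22793 - 34908) = -36439*(-I*sqrt(57701)/57701) = -(-36439)*I*sqrt(57701)/57701 = 36439*I*sqrt(57701)/57701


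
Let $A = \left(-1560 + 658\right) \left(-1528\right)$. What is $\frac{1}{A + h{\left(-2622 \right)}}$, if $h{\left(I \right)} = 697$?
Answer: $\frac{1}{1378953} \approx 7.2519 \cdot 10^{-7}$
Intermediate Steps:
$A = 1378256$ ($A = \left(-902\right) \left(-1528\right) = 1378256$)
$\frac{1}{A + h{\left(-2622 \right)}} = \frac{1}{1378256 + 697} = \frac{1}{1378953}$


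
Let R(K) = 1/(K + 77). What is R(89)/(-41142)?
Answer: -1/6829572 ≈ -1.4642e-7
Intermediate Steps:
R(K) = 1/(77 + K)
R(89)/(-41142) = 1/((77 + 89)*(-41142)) = -1/41142/166 = (1/166)*(-1/41142) = -1/6829572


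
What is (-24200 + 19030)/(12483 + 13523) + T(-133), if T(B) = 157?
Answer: 2038886/13003 ≈ 156.80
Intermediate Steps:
(-24200 + 19030)/(12483 + 13523) + T(-133) = (-24200 + 19030)/(12483 + 13523) + 157 = -5170/26006 + 157 = -5170*1/26006 + 157 = -2585/13003 + 157 = 2038886/13003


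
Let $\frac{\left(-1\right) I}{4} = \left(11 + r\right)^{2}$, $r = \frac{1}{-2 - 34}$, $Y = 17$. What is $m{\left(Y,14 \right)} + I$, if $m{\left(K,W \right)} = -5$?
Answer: $- \frac{157645}{324} \approx -486.56$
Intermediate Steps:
$r = - \frac{1}{36}$ ($r = \frac{1}{-36} = - \frac{1}{36} \approx -0.027778$)
$I = - \frac{156025}{324}$ ($I = - 4 \left(11 - \frac{1}{36}\right)^{2} = - 4 \left(\frac{395}{36}\right)^{2} = \left(-4\right) \frac{156025}{1296} = - \frac{156025}{324} \approx -481.56$)
$m{\left(Y,14 \right)} + I = -5 - \frac{156025}{324} = - \frac{157645}{324}$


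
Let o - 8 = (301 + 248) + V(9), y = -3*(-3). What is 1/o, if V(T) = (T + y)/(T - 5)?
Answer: 2/1123 ≈ 0.0017809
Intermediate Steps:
y = 9
V(T) = (9 + T)/(-5 + T) (V(T) = (T + 9)/(T - 5) = (9 + T)/(-5 + T))
o = 1123/2 (o = 8 + ((301 + 248) + (9 + 9)/(-5 + 9)) = 8 + (549 + 18/4) = 8 + (549 + (1/4)*18) = 8 + (549 + 9/2) = 8 + 1107/2 = 1123/2 ≈ 561.50)
1/o = 1/(1123/2) = 2/1123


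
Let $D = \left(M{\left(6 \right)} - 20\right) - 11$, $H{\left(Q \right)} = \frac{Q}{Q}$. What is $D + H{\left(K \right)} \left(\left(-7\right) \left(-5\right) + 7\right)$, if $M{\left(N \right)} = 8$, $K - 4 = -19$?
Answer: $19$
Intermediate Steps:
$K = -15$ ($K = 4 - 19 = -15$)
$H{\left(Q \right)} = 1$
$D = -23$ ($D = \left(8 - 20\right) - 11 = -12 - 11 = -23$)
$D + H{\left(K \right)} \left(\left(-7\right) \left(-5\right) + 7\right) = -23 + 1 \left(\left(-7\right) \left(-5\right) + 7\right) = -23 + 1 \left(35 + 7\right) = -23 + 1 \cdot 42 = -23 + 42 = 19$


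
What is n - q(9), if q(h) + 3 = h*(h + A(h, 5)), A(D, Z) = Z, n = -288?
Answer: -411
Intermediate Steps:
q(h) = -3 + h*(5 + h) (q(h) = -3 + h*(h + 5) = -3 + h*(5 + h))
n - q(9) = -288 - (-3 + 9² + 5*9) = -288 - (-3 + 81 + 45) = -288 - 1*123 = -288 - 123 = -411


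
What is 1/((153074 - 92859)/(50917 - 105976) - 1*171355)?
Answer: -55059/9434695160 ≈ -5.8358e-6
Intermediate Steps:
1/((153074 - 92859)/(50917 - 105976) - 1*171355) = 1/(60215/(-55059) - 171355) = 1/(60215*(-1/55059) - 171355) = 1/(-60215/55059 - 171355) = 1/(-9434695160/55059) = -55059/9434695160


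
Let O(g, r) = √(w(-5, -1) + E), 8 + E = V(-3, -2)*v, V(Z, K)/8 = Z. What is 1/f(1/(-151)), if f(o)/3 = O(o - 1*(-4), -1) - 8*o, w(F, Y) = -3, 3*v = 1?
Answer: 1208/1299849 - 22801*I*√19/1299849 ≈ 0.00092934 - 0.076461*I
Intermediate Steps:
v = ⅓ (v = (⅓)*1 = ⅓ ≈ 0.33333)
V(Z, K) = 8*Z
E = -16 (E = -8 + (8*(-3))*(⅓) = -8 - 24*⅓ = -8 - 8 = -16)
O(g, r) = I*√19 (O(g, r) = √(-3 - 16) = √(-19) = I*√19)
f(o) = -24*o + 3*I*√19 (f(o) = 3*(I*√19 - 8*o) = 3*(-8*o + I*√19) = -24*o + 3*I*√19)
1/f(1/(-151)) = 1/(-24/(-151) + 3*I*√19) = 1/(-24*(-1/151) + 3*I*√19) = 1/(24/151 + 3*I*√19)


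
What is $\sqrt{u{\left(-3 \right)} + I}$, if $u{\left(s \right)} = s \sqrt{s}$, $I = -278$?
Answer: $\sqrt{-278 - 3 i \sqrt{3}} \approx 0.1558 - 16.674 i$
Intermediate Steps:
$u{\left(s \right)} = s^{\frac{3}{2}}$
$\sqrt{u{\left(-3 \right)} + I} = \sqrt{\left(-3\right)^{\frac{3}{2}} - 278} = \sqrt{- 3 i \sqrt{3} - 278} = \sqrt{-278 - 3 i \sqrt{3}}$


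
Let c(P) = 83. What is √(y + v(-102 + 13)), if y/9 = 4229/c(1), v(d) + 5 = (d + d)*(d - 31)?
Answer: √150273658/83 ≈ 147.69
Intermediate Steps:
v(d) = -5 + 2*d*(-31 + d) (v(d) = -5 + (d + d)*(d - 31) = -5 + (2*d)*(-31 + d) = -5 + 2*d*(-31 + d))
y = 38061/83 (y = 9*(4229/83) = 38061/83 ≈ 458.57)
√(y + v(-102 + 13)) = √(38061/83 + (-5 - 62*(-102 + 13) + 2*(-102 + 13)²)) = √(38061/83 + (-5 - 62*(-89) + 2*(-89)²)) = √(38061/83 + (-5 + 5518 + 2*7921)) = √(38061/83 + (-5 + 5518 + 15842)) = √(38061/83 + 21355) = √(1810526/83) = √150273658/83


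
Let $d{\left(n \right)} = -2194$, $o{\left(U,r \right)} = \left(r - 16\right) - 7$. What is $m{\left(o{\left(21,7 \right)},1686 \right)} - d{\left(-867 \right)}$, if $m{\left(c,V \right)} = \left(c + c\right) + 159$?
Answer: $2321$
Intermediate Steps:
$o{\left(U,r \right)} = -23 + r$ ($o{\left(U,r \right)} = \left(-16 + r\right) - 7 = -23 + r$)
$m{\left(c,V \right)} = 159 + 2 c$ ($m{\left(c,V \right)} = 2 c + 159 = 159 + 2 c$)
$m{\left(o{\left(21,7 \right)},1686 \right)} - d{\left(-867 \right)} = \left(159 + 2 \left(-23 + 7\right)\right) - -2194 = \left(159 + 2 \left(-16\right)\right) + 2194 = \left(159 - 32\right) + 2194 = 127 + 2194 = 2321$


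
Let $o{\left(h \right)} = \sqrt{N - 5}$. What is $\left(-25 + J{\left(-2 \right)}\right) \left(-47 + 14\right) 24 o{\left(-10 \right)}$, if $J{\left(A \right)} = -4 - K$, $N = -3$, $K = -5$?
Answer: $38016 i \sqrt{2} \approx 53763.0 i$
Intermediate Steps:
$o{\left(h \right)} = 2 i \sqrt{2}$ ($o{\left(h \right)} = \sqrt{-3 - 5} = \sqrt{-8} = 2 i \sqrt{2}$)
$J{\left(A \right)} = 1$ ($J{\left(A \right)} = -4 - -5 = -4 + 5 = 1$)
$\left(-25 + J{\left(-2 \right)}\right) \left(-47 + 14\right) 24 o{\left(-10 \right)} = \left(-25 + 1\right) \left(-47 + 14\right) 24 \cdot 2 i \sqrt{2} = \left(-24\right) \left(-33\right) 24 \cdot 2 i \sqrt{2} = 792 \cdot 24 \cdot 2 i \sqrt{2} = 19008 \cdot 2 i \sqrt{2} = 38016 i \sqrt{2}$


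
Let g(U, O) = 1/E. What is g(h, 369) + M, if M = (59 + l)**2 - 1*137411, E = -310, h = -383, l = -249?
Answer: -31406411/310 ≈ -1.0131e+5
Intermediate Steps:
g(U, O) = -1/310 (g(U, O) = 1/(-310) = -1/310)
M = -101311 (M = (59 - 249)**2 - 1*137411 = (-190)**2 - 137411 = 36100 - 137411 = -101311)
g(h, 369) + M = -1/310 - 101311 = -31406411/310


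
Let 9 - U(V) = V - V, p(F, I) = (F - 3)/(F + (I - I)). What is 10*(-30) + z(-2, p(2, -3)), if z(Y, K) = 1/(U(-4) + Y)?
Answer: -2099/7 ≈ -299.86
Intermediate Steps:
p(F, I) = (-3 + F)/F (p(F, I) = (-3 + F)/(F + 0) = (-3 + F)/F)
U(V) = 9 (U(V) = 9 - (V - V) = 9 - 1*0 = 9 + 0 = 9)
z(Y, K) = 1/(9 + Y)
10*(-30) + z(-2, p(2, -3)) = 10*(-30) + 1/(9 - 2) = -300 + 1/7 = -300 + ⅐ = -2099/7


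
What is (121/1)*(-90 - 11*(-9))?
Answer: 1089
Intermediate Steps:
(121/1)*(-90 - 11*(-9)) = (121*1)*(-90 + 99) = 121*9 = 1089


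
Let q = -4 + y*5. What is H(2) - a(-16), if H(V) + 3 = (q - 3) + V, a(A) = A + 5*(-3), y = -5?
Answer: -2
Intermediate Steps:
q = -29 (q = -4 - 5*5 = -4 - 25 = -29)
a(A) = -15 + A (a(A) = A - 15 = -15 + A)
H(V) = -35 + V (H(V) = -3 + ((-29 - 3) + V) = -3 + (-32 + V) = -35 + V)
H(2) - a(-16) = (-35 + 2) - (-15 - 16) = -33 - 1*(-31) = -33 + 31 = -2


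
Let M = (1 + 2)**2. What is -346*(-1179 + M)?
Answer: 404820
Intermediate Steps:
M = 9 (M = 3**2 = 9)
-346*(-1179 + M) = -346*(-1179 + 9) = -346*(-1170) = 404820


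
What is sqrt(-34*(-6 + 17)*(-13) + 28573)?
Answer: 3*sqrt(3715) ≈ 182.85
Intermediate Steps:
sqrt(-34*(-6 + 17)*(-13) + 28573) = sqrt(-34*11*(-13) + 28573) = sqrt(-374*(-13) + 28573) = sqrt(4862 + 28573) = sqrt(33435) = 3*sqrt(3715)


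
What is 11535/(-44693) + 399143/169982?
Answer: 15878155729/7597005526 ≈ 2.0901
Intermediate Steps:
11535/(-44693) + 399143/169982 = 11535*(-1/44693) + 399143*(1/169982) = -11535/44693 + 399143/169982 = 15878155729/7597005526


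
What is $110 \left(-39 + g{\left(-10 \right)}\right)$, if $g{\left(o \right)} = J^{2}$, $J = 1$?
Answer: $-4180$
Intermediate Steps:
$g{\left(o \right)} = 1$ ($g{\left(o \right)} = 1^{2} = 1$)
$110 \left(-39 + g{\left(-10 \right)}\right) = 110 \left(-39 + 1\right) = 110 \left(-38\right) = -4180$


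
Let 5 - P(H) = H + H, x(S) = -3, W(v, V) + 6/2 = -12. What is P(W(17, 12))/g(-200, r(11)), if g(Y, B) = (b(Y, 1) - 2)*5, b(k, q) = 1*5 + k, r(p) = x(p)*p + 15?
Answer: -7/197 ≈ -0.035533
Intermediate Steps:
W(v, V) = -15 (W(v, V) = -3 - 12 = -15)
P(H) = 5 - 2*H (P(H) = 5 - (H + H) = 5 - 2*H)
r(p) = 15 - 3*p (r(p) = -3*p + 15 = 15 - 3*p)
b(k, q) = 5 + k
g(Y, B) = 15 + 5*Y (g(Y, B) = ((5 + Y) - 2)*5 = (3 + Y)*5 = 15 + 5*Y)
P(W(17, 12))/g(-200, r(11)) = (5 - 2*(-15))/(15 + 5*(-200)) = (5 + 30)/(15 - 1000) = 35/(-985) = 35*(-1/985) = -7/197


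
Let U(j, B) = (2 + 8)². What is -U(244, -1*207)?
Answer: -100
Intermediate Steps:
U(j, B) = 100 (U(j, B) = 10² = 100)
-U(244, -1*207) = -1*100 = -100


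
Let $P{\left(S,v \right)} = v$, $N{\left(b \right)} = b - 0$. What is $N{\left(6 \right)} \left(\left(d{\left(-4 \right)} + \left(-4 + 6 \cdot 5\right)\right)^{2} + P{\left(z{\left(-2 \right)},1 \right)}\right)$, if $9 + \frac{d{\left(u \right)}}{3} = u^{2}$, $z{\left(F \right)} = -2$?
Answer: $13260$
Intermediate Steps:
$N{\left(b \right)} = b$ ($N{\left(b \right)} = b + 0 = b$)
$d{\left(u \right)} = -27 + 3 u^{2}$
$N{\left(6 \right)} \left(\left(d{\left(-4 \right)} + \left(-4 + 6 \cdot 5\right)\right)^{2} + P{\left(z{\left(-2 \right)},1 \right)}\right) = 6 \left(\left(\left(-27 + 3 \left(-4\right)^{2}\right) + \left(-4 + 6 \cdot 5\right)\right)^{2} + 1\right) = 6 \left(\left(\left(-27 + 3 \cdot 16\right) + \left(-4 + 30\right)\right)^{2} + 1\right) = 6 \left(\left(\left(-27 + 48\right) + 26\right)^{2} + 1\right) = 6 \left(\left(21 + 26\right)^{2} + 1\right) = 6 \left(47^{2} + 1\right) = 6 \left(2209 + 1\right) = 6 \cdot 2210 = 13260$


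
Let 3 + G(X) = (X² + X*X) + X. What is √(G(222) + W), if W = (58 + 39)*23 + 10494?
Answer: 2*√27878 ≈ 333.93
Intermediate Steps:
W = 12725 (W = 97*23 + 10494 = 2231 + 10494 = 12725)
G(X) = -3 + X + 2*X² (G(X) = -3 + ((X² + X*X) + X) = -3 + ((X² + X²) + X) = -3 + (2*X² + X) = -3 + (X + 2*X²) = -3 + X + 2*X²)
√(G(222) + W) = √((-3 + 222 + 2*222²) + 12725) = √((-3 + 222 + 2*49284) + 12725) = √((-3 + 222 + 98568) + 12725) = √(98787 + 12725) = √111512 = 2*√27878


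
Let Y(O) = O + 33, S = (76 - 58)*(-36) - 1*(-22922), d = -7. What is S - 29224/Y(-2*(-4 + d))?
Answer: 1195846/55 ≈ 21743.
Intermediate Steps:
S = 22274 (S = 18*(-36) + 22922 = -648 + 22922 = 22274)
Y(O) = 33 + O
S - 29224/Y(-2*(-4 + d)) = 22274 - 29224/(33 - 2*(-4 - 7)) = 22274 - 29224/(33 - 2*(-11)) = 22274 - 29224/(33 + 22) = 22274 - 29224/55 = 1195846/55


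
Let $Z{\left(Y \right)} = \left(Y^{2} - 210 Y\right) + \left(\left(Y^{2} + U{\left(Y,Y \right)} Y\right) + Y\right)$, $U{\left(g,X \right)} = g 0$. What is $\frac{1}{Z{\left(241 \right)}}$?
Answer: $\frac{1}{65793} \approx 1.5199 \cdot 10^{-5}$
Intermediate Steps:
$U{\left(g,X \right)} = 0$
$Z{\left(Y \right)} = - 209 Y + 2 Y^{2}$ ($Z{\left(Y \right)} = \left(Y^{2} - 210 Y\right) + \left(\left(Y^{2} + 0 Y\right) + Y\right) = \left(Y^{2} - 210 Y\right) + \left(\left(Y^{2} + 0\right) + Y\right) = \left(Y^{2} - 210 Y\right) + \left(Y^{2} + Y\right) = \left(Y^{2} - 210 Y\right) + \left(Y + Y^{2}\right) = - 209 Y + 2 Y^{2}$)
$\frac{1}{Z{\left(241 \right)}} = \frac{1}{241 \left(-209 + 2 \cdot 241\right)} = \frac{1}{241 \left(-209 + 482\right)} = \frac{1}{241 \cdot 273} = \frac{1}{65793}$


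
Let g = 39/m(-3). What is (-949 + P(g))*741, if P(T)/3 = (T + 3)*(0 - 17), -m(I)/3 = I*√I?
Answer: -816582 + 54587*I*√3 ≈ -8.1658e+5 + 94548.0*I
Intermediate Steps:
m(I) = -3*I^(3/2) (m(I) = -3*I*√I = -3*I^(3/2))
g = -13*I*√3/9 (g = 39/((-(-9)*I*√3)) = 39/((9*I*√3)) = 39*(-I*√3/27) = -13*I*√3/9 ≈ -2.5019*I)
P(T) = -153 - 51*T (P(T) = 3*((T + 3)*(0 - 17)) = 3*((3 + T)*(-17)) = 3*(-51 - 17*T) = -153 - 51*T)
(-949 + P(g))*741 = (-949 + (-153 - (-221)*I*√3/3))*741 = (-949 + (-153 + 221*I*√3/3))*741 = (-1102 + 221*I*√3/3)*741 = -816582 + 54587*I*√3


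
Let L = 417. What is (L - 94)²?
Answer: 104329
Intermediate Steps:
(L - 94)² = (417 - 94)² = 323² = 104329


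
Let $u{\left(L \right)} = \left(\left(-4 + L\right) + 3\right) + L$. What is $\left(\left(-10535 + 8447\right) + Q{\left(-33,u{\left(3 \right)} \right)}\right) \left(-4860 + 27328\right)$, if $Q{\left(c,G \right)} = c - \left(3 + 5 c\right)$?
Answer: $-44014812$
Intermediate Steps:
$u{\left(L \right)} = -1 + 2 L$ ($u{\left(L \right)} = \left(-1 + L\right) + L = -1 + 2 L$)
$Q{\left(c,G \right)} = -3 - 4 c$ ($Q{\left(c,G \right)} = c - \left(3 + 5 c\right) = -3 - 4 c$)
$\left(\left(-10535 + 8447\right) + Q{\left(-33,u{\left(3 \right)} \right)}\right) \left(-4860 + 27328\right) = \left(\left(-10535 + 8447\right) - -129\right) \left(-4860 + 27328\right) = \left(-2088 + \left(-3 + 132\right)\right) 22468 = \left(-2088 + 129\right) 22468 = \left(-1959\right) 22468 = -44014812$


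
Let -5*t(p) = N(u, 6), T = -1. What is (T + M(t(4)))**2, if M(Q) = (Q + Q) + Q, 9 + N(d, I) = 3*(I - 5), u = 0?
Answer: 169/25 ≈ 6.7600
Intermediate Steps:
N(d, I) = -24 + 3*I (N(d, I) = -9 + 3*(I - 5) = -9 + 3*(-5 + I) = -9 + (-15 + 3*I) = -24 + 3*I)
t(p) = 6/5 (t(p) = -(-24 + 3*6)/5 = -(-24 + 18)/5 = -1/5*(-6) = 6/5)
M(Q) = 3*Q (M(Q) = 2*Q + Q = 3*Q)
(T + M(t(4)))**2 = (-1 + 3*(6/5))**2 = (-1 + 18/5)**2 = (13/5)**2 = 169/25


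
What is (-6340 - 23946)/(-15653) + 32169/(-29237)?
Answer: 381930425/457646761 ≈ 0.83455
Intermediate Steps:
(-6340 - 23946)/(-15653) + 32169/(-29237) = -30286*(-1/15653) + 32169*(-1/29237) = 30286/15653 - 32169/29237 = 381930425/457646761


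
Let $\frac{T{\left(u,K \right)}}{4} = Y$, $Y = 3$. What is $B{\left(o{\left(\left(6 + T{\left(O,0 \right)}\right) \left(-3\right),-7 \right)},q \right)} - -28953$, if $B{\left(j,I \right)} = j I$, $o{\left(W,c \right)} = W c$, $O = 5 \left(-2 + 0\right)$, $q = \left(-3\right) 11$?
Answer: $16479$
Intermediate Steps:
$q = -33$
$O = -10$ ($O = 5 \left(-2\right) = -10$)
$T{\left(u,K \right)} = 12$ ($T{\left(u,K \right)} = 4 \cdot 3 = 12$)
$B{\left(j,I \right)} = I j$
$B{\left(o{\left(\left(6 + T{\left(O,0 \right)}\right) \left(-3\right),-7 \right)},q \right)} - -28953 = - 33 \left(6 + 12\right) \left(-3\right) \left(-7\right) - -28953 = - 33 \cdot 18 \left(-3\right) \left(-7\right) + 28953 = - 33 \left(\left(-54\right) \left(-7\right)\right) + 28953 = \left(-33\right) 378 + 28953 = -12474 + 28953 = 16479$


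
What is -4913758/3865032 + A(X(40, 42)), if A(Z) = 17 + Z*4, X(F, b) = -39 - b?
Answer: -595739291/1932516 ≈ -308.27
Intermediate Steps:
A(Z) = 17 + 4*Z
-4913758/3865032 + A(X(40, 42)) = -4913758/3865032 + (17 + 4*(-39 - 1*42)) = -4913758*1/3865032 + (17 + 4*(-39 - 42)) = -2456879/1932516 + (17 + 4*(-81)) = -2456879/1932516 + (17 - 324) = -2456879/1932516 - 307 = -595739291/1932516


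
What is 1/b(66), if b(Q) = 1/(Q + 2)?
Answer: 68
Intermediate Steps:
b(Q) = 1/(2 + Q)
1/b(66) = 1/(1/(2 + 66)) = 1/(1/68) = 68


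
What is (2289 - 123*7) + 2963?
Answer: 4391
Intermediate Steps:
(2289 - 123*7) + 2963 = (2289 - 861) + 2963 = 1428 + 2963 = 4391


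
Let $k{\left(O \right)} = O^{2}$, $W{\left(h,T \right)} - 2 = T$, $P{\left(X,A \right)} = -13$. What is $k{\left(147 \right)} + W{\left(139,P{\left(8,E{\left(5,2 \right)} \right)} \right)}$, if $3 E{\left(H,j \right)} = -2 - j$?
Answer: $21598$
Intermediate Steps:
$E{\left(H,j \right)} = - \frac{2}{3} - \frac{j}{3}$ ($E{\left(H,j \right)} = \frac{-2 - j}{3} = - \frac{2}{3} - \frac{j}{3}$)
$W{\left(h,T \right)} = 2 + T$
$k{\left(147 \right)} + W{\left(139,P{\left(8,E{\left(5,2 \right)} \right)} \right)} = 147^{2} + \left(2 - 13\right) = 21609 - 11 = 21598$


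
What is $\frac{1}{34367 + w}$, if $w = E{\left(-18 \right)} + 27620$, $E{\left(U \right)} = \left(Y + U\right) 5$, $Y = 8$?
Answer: $\frac{1}{61937} \approx 1.6145 \cdot 10^{-5}$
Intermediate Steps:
$E{\left(U \right)} = 40 + 5 U$ ($E{\left(U \right)} = \left(8 + U\right) 5 = 40 + 5 U$)
$w = 27570$ ($w = \left(40 + 5 \left(-18\right)\right) + 27620 = \left(40 - 90\right) + 27620 = -50 + 27620 = 27570$)
$\frac{1}{34367 + w} = \frac{1}{34367 + 27570} = \frac{1}{61937}$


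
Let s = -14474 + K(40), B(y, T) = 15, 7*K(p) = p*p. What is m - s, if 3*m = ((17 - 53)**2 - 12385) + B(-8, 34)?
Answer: 221636/21 ≈ 10554.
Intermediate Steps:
K(p) = p**2/7 (K(p) = (p*p)/7 = p**2/7)
s = -99718/7 (s = -14474 + (1/7)*40**2 = -14474 + (1/7)*1600 = -14474 + 1600/7 = -99718/7 ≈ -14245.)
m = -11074/3 (m = (((17 - 53)**2 - 12385) + 15)/3 = (((-36)**2 - 12385) + 15)/3 = ((1296 - 12385) + 15)/3 = (-11089 + 15)/3 = (1/3)*(-11074) = -11074/3 ≈ -3691.3)
m - s = -11074/3 - 1*(-99718/7) = -11074/3 + 99718/7 = 221636/21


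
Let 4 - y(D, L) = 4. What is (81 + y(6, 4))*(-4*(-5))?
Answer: 1620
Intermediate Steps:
y(D, L) = 0 (y(D, L) = 4 - 1*4 = 4 - 4 = 0)
(81 + y(6, 4))*(-4*(-5)) = (81 + 0)*(-4*(-5)) = 81*20 = 1620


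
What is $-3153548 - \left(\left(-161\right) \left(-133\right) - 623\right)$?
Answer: $-3174338$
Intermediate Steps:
$-3153548 - \left(\left(-161\right) \left(-133\right) - 623\right) = -3153548 - \left(21413 - 623\right) = -3153548 - 20790 = -3174338$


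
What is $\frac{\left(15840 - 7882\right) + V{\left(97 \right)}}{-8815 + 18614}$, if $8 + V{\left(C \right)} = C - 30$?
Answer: $\frac{8017}{9799} \approx 0.81814$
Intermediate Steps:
$V{\left(C \right)} = -38 + C$ ($V{\left(C \right)} = -8 + \left(C - 30\right) = -8 + \left(-30 + C\right) = -38 + C$)
$\frac{\left(15840 - 7882\right) + V{\left(97 \right)}}{-8815 + 18614} = \frac{\left(15840 - 7882\right) + \left(-38 + 97\right)}{-8815 + 18614} = \frac{7958 + 59}{9799} = 8017 \cdot \frac{1}{9799} = \frac{8017}{9799}$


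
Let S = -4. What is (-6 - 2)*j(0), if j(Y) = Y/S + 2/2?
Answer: -8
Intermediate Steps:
j(Y) = 1 - Y/4 (j(Y) = Y/(-4) + 2/2 = Y*(-¼) + 2*(½) = -Y/4 + 1 = 1 - Y/4)
(-6 - 2)*j(0) = (-6 - 2)*(1 - ¼*0) = -8*(1 + 0) = -8*1 = -8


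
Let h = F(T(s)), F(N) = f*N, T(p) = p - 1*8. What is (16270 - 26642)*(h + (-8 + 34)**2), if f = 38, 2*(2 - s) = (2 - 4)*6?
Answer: -7011472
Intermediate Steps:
s = 8 (s = 2 - (2 - 4)*6/2 = 2 - (-1)*6 = 2 - 1/2*(-12) = 2 + 6 = 8)
T(p) = -8 + p (T(p) = p - 8 = -8 + p)
F(N) = 38*N
h = 0 (h = 38*(-8 + 8) = 38*0 = 0)
(16270 - 26642)*(h + (-8 + 34)**2) = (16270 - 26642)*(0 + (-8 + 34)**2) = -10372*(0 + 26**2) = -10372*(0 + 676) = -10372*676 = -7011472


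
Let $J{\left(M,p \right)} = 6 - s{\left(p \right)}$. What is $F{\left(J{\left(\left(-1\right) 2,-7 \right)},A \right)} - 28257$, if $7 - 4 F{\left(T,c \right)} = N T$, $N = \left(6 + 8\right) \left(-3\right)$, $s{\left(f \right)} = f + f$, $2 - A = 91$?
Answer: $- \frac{112181}{4} \approx -28045.0$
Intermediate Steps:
$A = -89$ ($A = 2 - 91 = -89$)
$s{\left(f \right)} = 2 f$
$N = -42$ ($N = 14 \left(-3\right) = -42$)
$J{\left(M,p \right)} = 6 - 2 p$
$F{\left(T,c \right)} = \frac{7}{4} + \frac{21 T}{2}$ ($F{\left(T,c \right)} = \frac{7}{4} - \frac{\left(-42\right) T}{4} = \frac{7}{4} + \frac{21 T}{2}$)
$F{\left(J{\left(\left(-1\right) 2,-7 \right)},A \right)} - 28257 = \left(\frac{7}{4} + \frac{21 \left(6 - -14\right)}{2}\right) - 28257 = \left(\frac{7}{4} + \frac{21 \left(6 + 14\right)}{2}\right) - 28257 = \left(\frac{7}{4} + \frac{21}{2} \cdot 20\right) - 28257 = \left(\frac{7}{4} + 210\right) - 28257 = \frac{847}{4} - 28257 = - \frac{112181}{4}$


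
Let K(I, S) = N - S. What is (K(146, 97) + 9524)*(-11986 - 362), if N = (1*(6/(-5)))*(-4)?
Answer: -582319332/5 ≈ -1.1646e+8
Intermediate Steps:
N = 24/5 (N = (1*(6*(-⅕)))*(-4) = (1*(-6/5))*(-4) = -6/5*(-4) = 24/5 ≈ 4.8000)
K(I, S) = 24/5 - S
(K(146, 97) + 9524)*(-11986 - 362) = ((24/5 - 1*97) + 9524)*(-11986 - 362) = ((24/5 - 97) + 9524)*(-12348) = (-461/5 + 9524)*(-12348) = (47159/5)*(-12348) = -582319332/5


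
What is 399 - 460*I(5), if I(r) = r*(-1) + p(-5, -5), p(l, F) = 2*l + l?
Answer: 9599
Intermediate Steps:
p(l, F) = 3*l
I(r) = -15 - r (I(r) = r*(-1) + 3*(-5) = -r - 15 = -15 - r)
399 - 460*I(5) = 399 - 460*(-15 - 1*5) = 399 - 460*(-15 - 5) = 399 - 460*(-20) = 399 + 9200 = 9599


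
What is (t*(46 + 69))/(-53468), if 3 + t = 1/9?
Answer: 1495/240606 ≈ 0.0062135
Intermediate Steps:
t = -26/9 (t = -3 + 1/9 = -3 + ⅑ = -26/9 ≈ -2.8889)
(t*(46 + 69))/(-53468) = -26*(46 + 69)/9/(-53468) = -26/9*115*(-1/53468) = -2990/9*(-1/53468) = 1495/240606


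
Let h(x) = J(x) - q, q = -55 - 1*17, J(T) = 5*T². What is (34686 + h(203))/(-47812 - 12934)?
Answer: -240803/60746 ≈ -3.9641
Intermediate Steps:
q = -72 (q = -55 - 17 = -72)
h(x) = 72 + 5*x² (h(x) = 5*x² - 1*(-72) = 5*x² + 72 = 72 + 5*x²)
(34686 + h(203))/(-47812 - 12934) = (34686 + (72 + 5*203²))/(-47812 - 12934) = (34686 + (72 + 5*41209))/(-60746) = (34686 + (72 + 206045))*(-1/60746) = (34686 + 206117)*(-1/60746) = 240803*(-1/60746) = -240803/60746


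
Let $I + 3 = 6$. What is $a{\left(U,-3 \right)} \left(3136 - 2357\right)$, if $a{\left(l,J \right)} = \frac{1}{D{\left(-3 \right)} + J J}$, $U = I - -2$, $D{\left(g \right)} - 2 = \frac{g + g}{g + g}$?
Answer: $\frac{779}{12} \approx 64.917$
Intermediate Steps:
$I = 3$ ($I = -3 + 6 = 3$)
$D{\left(g \right)} = 3$ ($D{\left(g \right)} = 2 + \frac{g + g}{g + g} = 2 + \frac{2 g}{2 g} = 2 + 2 g \frac{1}{2 g} = 2 + 1 = 3$)
$U = 5$ ($U = 3 - -2 = 3 + 2 = 5$)
$a{\left(l,J \right)} = \frac{1}{3 + J^{2}}$ ($a{\left(l,J \right)} = \frac{1}{3 + J J} = \frac{1}{3 + J^{2}}$)
$a{\left(U,-3 \right)} \left(3136 - 2357\right) = \frac{3136 - 2357}{3 + \left(-3\right)^{2}} = \frac{1}{3 + 9} \cdot 779 = \frac{1}{12} \cdot 779 = \frac{779}{12}$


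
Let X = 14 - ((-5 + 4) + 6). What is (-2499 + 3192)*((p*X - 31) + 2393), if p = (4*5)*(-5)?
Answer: 1013166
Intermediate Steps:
p = -100 (p = 20*(-5) = -100)
X = 9 (X = 14 - (-1 + 6) = 14 - 1*5 = 14 - 5 = 9)
(-2499 + 3192)*((p*X - 31) + 2393) = (-2499 + 3192)*((-100*9 - 31) + 2393) = 693*((-900 - 31) + 2393) = 693*(-931 + 2393) = 693*1462 = 1013166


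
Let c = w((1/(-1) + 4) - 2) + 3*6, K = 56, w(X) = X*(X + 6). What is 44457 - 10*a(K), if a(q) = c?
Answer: 44207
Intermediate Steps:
w(X) = X*(6 + X)
c = 25 (c = ((1/(-1) + 4) - 2)*(6 + ((1/(-1) + 4) - 2)) + 3*6 = ((-1 + 4) - 2)*(6 + ((-1 + 4) - 2)) + 18 = (3 - 2)*(6 + (3 - 2)) + 18 = 1*(6 + 1) + 18 = 1*7 + 18 = 7 + 18 = 25)
a(q) = 25
44457 - 10*a(K) = 44457 - 10*25 = 44457 - 1*250 = 44457 - 250 = 44207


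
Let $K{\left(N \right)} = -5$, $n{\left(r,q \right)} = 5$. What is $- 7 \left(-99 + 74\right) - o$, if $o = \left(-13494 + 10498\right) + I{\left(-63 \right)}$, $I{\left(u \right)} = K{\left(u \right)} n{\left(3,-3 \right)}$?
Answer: $3196$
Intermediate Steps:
$I{\left(u \right)} = -25$ ($I{\left(u \right)} = \left(-5\right) 5 = -25$)
$o = -3021$ ($o = \left(-13494 + 10498\right) - 25 = -2996 - 25 = -3021$)
$- 7 \left(-99 + 74\right) - o = - 7 \left(-99 + 74\right) - -3021 = \left(-7\right) \left(-25\right) + 3021 = 175 + 3021 = 3196$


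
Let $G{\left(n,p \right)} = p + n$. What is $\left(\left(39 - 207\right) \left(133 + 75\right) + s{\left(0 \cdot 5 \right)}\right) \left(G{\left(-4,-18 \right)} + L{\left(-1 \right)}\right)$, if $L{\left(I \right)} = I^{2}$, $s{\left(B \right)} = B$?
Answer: $733824$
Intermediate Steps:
$G{\left(n,p \right)} = n + p$
$\left(\left(39 - 207\right) \left(133 + 75\right) + s{\left(0 \cdot 5 \right)}\right) \left(G{\left(-4,-18 \right)} + L{\left(-1 \right)}\right) = \left(\left(39 - 207\right) \left(133 + 75\right) + 0 \cdot 5\right) \left(\left(-4 - 18\right) + \left(-1\right)^{2}\right) = \left(\left(-168\right) 208 + 0\right) \left(-22 + 1\right) = \left(-34944 + 0\right) \left(-21\right) = \left(-34944\right) \left(-21\right) = 733824$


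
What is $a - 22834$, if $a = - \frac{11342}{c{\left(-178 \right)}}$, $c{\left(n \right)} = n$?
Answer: $- \frac{2026555}{89} \approx -22770.0$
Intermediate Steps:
$a = \frac{5671}{89}$ ($a = - \frac{11342}{-178} = \left(-11342\right) \left(- \frac{1}{178}\right) = \frac{5671}{89} \approx 63.719$)
$a - 22834 = \frac{5671}{89} - 22834 = - \frac{2026555}{89}$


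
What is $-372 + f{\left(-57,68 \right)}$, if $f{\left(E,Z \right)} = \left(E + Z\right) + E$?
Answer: $-418$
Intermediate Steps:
$f{\left(E,Z \right)} = Z + 2 E$
$-372 + f{\left(-57,68 \right)} = -372 + \left(68 + 2 \left(-57\right)\right) = -372 + \left(68 - 114\right) = -372 - 46 = -418$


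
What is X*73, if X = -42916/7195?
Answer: -3132868/7195 ≈ -435.42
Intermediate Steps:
X = -42916/7195 (X = -42916*1/7195 = -42916/7195 ≈ -5.9647)
X*73 = -42916/7195*73 = -3132868/7195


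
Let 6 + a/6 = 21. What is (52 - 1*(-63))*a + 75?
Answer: 10425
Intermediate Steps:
a = 90 (a = -36 + 6*21 = -36 + 126 = 90)
(52 - 1*(-63))*a + 75 = (52 - 1*(-63))*90 + 75 = (52 + 63)*90 + 75 = 115*90 + 75 = 10350 + 75 = 10425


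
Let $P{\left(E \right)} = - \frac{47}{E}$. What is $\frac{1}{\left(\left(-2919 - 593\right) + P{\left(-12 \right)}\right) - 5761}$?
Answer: $- \frac{12}{111229} \approx -0.00010789$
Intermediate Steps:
$\frac{1}{\left(\left(-2919 - 593\right) + P{\left(-12 \right)}\right) - 5761} = \frac{1}{\left(\left(-2919 - 593\right) - \frac{47}{-12}\right) - 5761} = \frac{1}{\left(-3512 - - \frac{47}{12}\right) - 5761} = \frac{1}{\left(-3512 + \frac{47}{12}\right) - 5761} = \frac{1}{- \frac{42097}{12} - 5761} = \frac{1}{- \frac{111229}{12}} = - \frac{12}{111229}$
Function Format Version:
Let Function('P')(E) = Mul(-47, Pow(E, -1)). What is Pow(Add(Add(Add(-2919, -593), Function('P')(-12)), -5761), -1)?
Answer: Rational(-12, 111229) ≈ -0.00010789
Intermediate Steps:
Pow(Add(Add(Add(-2919, -593), Function('P')(-12)), -5761), -1) = Pow(Add(Add(Add(-2919, -593), Mul(-47, Pow(-12, -1))), -5761), -1) = Pow(Add(Add(-3512, Mul(-47, Rational(-1, 12))), -5761), -1) = Pow(Add(Add(-3512, Rational(47, 12)), -5761), -1) = Pow(Add(Rational(-42097, 12), -5761), -1) = Pow(Rational(-111229, 12), -1) = Rational(-12, 111229)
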